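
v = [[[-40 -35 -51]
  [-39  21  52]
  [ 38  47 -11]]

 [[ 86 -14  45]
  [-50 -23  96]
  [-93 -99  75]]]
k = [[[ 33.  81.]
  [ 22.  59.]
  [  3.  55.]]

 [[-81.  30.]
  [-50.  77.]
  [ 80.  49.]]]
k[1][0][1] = 30.0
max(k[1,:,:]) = 80.0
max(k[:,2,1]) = 55.0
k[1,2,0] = 80.0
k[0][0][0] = 33.0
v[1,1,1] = -23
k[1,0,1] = 30.0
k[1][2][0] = 80.0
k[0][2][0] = 3.0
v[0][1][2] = 52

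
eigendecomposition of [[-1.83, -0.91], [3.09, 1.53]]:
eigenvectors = [[-0.50, 0.45],[0.87, -0.89]]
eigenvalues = [-0.25, -0.05]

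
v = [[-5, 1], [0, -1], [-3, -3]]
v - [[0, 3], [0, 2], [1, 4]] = [[-5, -2], [0, -3], [-4, -7]]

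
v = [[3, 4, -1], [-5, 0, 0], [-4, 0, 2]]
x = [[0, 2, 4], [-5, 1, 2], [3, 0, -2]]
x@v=[[-26, 0, 8], [-28, -20, 9], [17, 12, -7]]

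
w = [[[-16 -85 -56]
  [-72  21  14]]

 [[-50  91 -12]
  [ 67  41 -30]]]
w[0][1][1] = 21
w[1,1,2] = -30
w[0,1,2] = 14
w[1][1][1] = 41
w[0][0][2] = -56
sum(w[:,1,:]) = 41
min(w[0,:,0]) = -72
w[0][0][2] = -56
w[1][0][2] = -12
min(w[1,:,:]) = -50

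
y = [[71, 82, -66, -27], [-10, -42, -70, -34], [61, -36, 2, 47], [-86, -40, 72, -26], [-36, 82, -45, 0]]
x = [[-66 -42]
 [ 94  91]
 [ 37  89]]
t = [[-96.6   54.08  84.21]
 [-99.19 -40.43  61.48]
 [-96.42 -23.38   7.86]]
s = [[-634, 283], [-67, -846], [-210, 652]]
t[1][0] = -99.19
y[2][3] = 47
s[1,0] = -67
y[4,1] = 82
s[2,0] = -210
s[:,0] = [-634, -67, -210]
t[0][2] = 84.21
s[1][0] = -67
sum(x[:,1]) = 138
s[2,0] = -210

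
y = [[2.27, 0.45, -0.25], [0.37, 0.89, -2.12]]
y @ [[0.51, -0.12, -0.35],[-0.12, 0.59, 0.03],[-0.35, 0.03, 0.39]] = [[1.19, -0.01, -0.88], [0.82, 0.42, -0.93]]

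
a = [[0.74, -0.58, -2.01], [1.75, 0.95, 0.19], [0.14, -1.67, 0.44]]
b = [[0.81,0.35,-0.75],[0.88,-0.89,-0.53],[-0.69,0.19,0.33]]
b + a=[[1.55, -0.23, -2.76], [2.63, 0.06, -0.34], [-0.55, -1.48, 0.77]]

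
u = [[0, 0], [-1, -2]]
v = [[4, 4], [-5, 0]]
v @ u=[[-4, -8], [0, 0]]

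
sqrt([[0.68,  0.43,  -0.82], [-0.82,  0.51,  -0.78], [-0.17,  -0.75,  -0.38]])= [[(0.89+0.07j),0.21+0.09j,-0.43+0.22j], [(-0.42+0.16j),(0.79+0.21j),-0.43+0.50j], [-0.10+0.22j,-0.40+0.29j,(0.31+0.7j)]]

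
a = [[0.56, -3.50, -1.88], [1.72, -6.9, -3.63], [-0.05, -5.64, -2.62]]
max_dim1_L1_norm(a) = 12.25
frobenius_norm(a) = 10.89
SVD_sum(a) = [[0.53, -3.55, -1.8], [1.06, -7.03, -3.57], [0.82, -5.44, -2.76]] + [[0.04, 0.01, -0.01], [0.65, 0.14, -0.09], [-0.87, -0.19, 0.12]] + [[-0.02, 0.04, -0.08], [0.01, -0.01, 0.03], [0.00, -0.01, 0.02]]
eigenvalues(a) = [-9.14, -0.27, 0.46]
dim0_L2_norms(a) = [1.81, 9.57, 4.86]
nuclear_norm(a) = 12.05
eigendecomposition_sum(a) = [[0.63, -3.59, -1.82], [1.19, -6.79, -3.43], [1.03, -5.90, -2.98]] + [[-0.21, 0.1, 0.01],[0.18, -0.09, -0.01],[-0.42, 0.21, 0.02]] + [[0.14, -0.01, -0.07],[0.36, -0.03, -0.19],[-0.66, 0.05, 0.34]]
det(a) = 1.14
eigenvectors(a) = [[0.37, 0.41, -0.18], [0.70, -0.35, -0.47], [0.61, 0.84, 0.86]]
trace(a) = -8.96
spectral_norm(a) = 10.83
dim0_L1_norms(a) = [2.33, 16.04, 8.13]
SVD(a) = [[-0.37, -0.04, -0.93], [-0.73, -0.60, 0.32], [-0.57, 0.8, 0.19]] @ diag([10.827606264248306, 1.1287540108865604, 0.09304283593240825]) @ [[-0.13, 0.88, 0.45],[-0.97, -0.21, 0.13],[0.22, -0.42, 0.88]]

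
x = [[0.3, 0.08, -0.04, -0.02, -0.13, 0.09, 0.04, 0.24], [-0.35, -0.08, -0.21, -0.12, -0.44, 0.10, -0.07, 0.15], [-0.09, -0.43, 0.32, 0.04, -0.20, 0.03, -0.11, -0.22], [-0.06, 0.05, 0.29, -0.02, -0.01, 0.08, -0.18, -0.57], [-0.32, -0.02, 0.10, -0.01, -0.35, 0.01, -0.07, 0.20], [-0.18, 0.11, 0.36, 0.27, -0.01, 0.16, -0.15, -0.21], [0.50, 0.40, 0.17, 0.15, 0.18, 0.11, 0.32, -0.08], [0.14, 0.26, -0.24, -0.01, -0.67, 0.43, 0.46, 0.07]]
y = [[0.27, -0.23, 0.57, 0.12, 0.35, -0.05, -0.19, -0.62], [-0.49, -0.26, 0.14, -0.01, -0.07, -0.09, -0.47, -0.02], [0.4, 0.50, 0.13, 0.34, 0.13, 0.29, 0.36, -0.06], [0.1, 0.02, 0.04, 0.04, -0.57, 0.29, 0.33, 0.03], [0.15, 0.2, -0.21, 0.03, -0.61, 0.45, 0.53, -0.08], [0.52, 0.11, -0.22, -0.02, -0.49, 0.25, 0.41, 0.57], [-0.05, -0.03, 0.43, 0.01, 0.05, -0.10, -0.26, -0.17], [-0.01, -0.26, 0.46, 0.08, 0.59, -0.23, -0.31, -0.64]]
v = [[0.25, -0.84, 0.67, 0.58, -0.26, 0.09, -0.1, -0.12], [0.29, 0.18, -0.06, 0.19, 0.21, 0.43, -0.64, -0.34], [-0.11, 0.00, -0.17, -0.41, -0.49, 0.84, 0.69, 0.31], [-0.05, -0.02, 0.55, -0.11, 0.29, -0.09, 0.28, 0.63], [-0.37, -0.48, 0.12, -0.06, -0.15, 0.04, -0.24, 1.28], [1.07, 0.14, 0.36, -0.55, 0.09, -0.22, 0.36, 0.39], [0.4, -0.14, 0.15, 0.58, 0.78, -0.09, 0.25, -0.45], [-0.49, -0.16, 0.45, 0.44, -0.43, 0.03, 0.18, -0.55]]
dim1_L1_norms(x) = [0.94, 1.52, 1.44, 1.26, 1.08, 1.45, 1.91, 2.28]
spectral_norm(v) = 1.92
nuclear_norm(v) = 8.57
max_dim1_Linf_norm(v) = 1.28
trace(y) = -1.08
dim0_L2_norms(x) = [0.79, 0.66, 0.68, 0.34, 0.92, 0.5, 0.63, 0.74]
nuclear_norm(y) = 5.11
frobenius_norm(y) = 2.54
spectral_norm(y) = 2.02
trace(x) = 0.72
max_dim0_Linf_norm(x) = 0.67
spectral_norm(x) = 1.17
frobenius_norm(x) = 1.92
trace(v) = -0.52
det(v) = -0.18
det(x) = 0.00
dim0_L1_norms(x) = [1.94, 1.43, 1.73, 0.64, 1.99, 1.01, 1.4, 1.74]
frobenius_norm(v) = 3.44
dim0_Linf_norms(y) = [0.52, 0.5, 0.57, 0.34, 0.61, 0.45, 0.53, 0.64]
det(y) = -0.00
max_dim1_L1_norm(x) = 2.28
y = v @ x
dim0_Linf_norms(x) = [0.5, 0.43, 0.36, 0.27, 0.67, 0.43, 0.46, 0.57]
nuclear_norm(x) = 4.33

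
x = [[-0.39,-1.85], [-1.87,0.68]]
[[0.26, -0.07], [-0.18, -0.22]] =x @ [[0.04, 0.12], [-0.15, 0.01]]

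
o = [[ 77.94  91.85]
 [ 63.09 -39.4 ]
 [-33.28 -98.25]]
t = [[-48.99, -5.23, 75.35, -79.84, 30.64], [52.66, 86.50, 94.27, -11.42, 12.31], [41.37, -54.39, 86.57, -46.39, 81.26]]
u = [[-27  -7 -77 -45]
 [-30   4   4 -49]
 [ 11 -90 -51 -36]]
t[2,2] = 86.57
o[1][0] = 63.09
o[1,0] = 63.09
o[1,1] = -39.4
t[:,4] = [30.64, 12.31, 81.26]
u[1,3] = -49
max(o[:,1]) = 91.85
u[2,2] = -51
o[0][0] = 77.94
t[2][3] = -46.39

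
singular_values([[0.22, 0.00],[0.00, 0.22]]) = [0.22, 0.22]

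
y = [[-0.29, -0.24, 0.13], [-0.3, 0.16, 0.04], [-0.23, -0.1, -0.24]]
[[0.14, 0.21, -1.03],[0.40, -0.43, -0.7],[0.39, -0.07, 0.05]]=y @ [[-1.18, 0.67, 2.18], [0.45, -1.53, 0.34], [-0.7, 0.28, -2.46]]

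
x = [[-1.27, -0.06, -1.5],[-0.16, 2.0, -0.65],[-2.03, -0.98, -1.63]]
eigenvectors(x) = [[-0.59, -0.71, -0.12], [-0.12, 0.18, -0.95], [-0.8, 0.68, 0.30]]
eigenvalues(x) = [-3.29, 0.2, 2.19]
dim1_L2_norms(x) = [1.97, 2.11, 2.78]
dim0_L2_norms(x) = [2.4, 2.23, 2.31]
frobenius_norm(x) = 4.01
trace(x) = -0.90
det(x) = -1.44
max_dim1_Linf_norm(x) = 2.03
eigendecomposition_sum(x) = [[-1.4, -0.27, -1.37],[-0.27, -0.05, -0.27],[-1.87, -0.36, -1.84]] + [[0.11, -0.04, -0.08], [-0.03, 0.01, 0.02], [-0.11, 0.04, 0.08]] + [[0.02,  0.25,  -0.05], [0.14,  2.04,  -0.4], [-0.05,  -0.66,  0.13]]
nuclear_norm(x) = 5.73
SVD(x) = [[-0.57,-0.21,-0.80],[-0.02,-0.96,0.26],[-0.82,0.16,0.55]] @ diag([3.3530399304749987, 2.1843289202416556, 0.19654615955582264]) @ [[0.71,  0.24,  0.66], [0.04,  -0.95,  0.31], [-0.70,  0.19,  0.69]]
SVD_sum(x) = [[-1.36, -0.46, -1.26], [-0.05, -0.02, -0.04], [-1.97, -0.66, -1.81]] + [[-0.02, 0.43, -0.14], [-0.08, 2.01, -0.64], [0.01, -0.34, 0.11]] + [[0.11, -0.03, -0.11], [-0.04, 0.01, 0.04], [-0.07, 0.02, 0.07]]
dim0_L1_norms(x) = [3.46, 3.04, 3.78]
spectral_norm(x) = 3.35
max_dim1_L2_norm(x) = 2.78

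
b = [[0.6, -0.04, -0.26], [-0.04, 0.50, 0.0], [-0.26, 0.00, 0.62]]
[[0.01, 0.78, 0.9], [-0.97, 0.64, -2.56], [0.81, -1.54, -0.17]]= b @ [[0.56, 0.38, 1.29], [-1.89, 1.32, -5.02], [1.54, -2.32, 0.27]]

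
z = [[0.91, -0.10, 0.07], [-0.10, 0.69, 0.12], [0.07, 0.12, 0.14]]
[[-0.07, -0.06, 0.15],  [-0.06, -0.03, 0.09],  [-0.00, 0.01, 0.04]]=z @ [[-0.10, -0.09, 0.17], [-0.12, -0.09, 0.14], [0.14, 0.17, 0.09]]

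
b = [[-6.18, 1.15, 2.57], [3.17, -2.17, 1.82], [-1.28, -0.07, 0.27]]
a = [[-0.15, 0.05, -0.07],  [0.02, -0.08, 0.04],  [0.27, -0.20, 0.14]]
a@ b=[[1.18, -0.28, -0.31], [-0.43, 0.19, -0.08], [-2.48, 0.73, 0.37]]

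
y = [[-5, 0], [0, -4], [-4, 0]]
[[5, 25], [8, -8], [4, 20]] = y @ [[-1, -5], [-2, 2]]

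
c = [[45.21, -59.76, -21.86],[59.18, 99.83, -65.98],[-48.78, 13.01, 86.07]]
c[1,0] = 59.18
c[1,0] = 59.18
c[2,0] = -48.78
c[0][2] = -21.86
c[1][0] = 59.18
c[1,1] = 99.83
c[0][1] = -59.76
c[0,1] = -59.76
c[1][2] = -65.98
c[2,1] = 13.01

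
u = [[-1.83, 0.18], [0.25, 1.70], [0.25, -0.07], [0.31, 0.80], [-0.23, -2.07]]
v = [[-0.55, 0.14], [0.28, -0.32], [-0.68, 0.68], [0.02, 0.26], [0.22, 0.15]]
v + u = [[-2.38, 0.32], [0.53, 1.38], [-0.43, 0.61], [0.33, 1.06], [-0.01, -1.92]]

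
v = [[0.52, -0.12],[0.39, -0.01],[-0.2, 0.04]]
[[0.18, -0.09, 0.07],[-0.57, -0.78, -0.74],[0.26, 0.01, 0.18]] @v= [[0.04, -0.02], [-0.45, 0.05], [0.1, -0.02]]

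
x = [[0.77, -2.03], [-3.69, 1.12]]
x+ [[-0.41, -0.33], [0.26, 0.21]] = [[0.36, -2.36], [-3.43, 1.33]]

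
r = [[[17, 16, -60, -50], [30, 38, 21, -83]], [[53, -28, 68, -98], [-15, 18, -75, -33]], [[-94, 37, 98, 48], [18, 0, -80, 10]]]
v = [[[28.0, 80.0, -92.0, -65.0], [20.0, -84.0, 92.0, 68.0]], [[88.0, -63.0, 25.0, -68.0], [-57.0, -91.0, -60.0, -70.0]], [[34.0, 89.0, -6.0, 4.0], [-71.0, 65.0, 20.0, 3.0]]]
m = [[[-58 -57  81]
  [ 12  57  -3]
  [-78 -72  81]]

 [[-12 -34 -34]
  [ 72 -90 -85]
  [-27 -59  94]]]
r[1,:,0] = [53, -15]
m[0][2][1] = -72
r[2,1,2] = -80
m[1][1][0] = 72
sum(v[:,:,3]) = -128.0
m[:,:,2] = [[81, -3, 81], [-34, -85, 94]]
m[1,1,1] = -90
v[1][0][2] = 25.0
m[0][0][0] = -58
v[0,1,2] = 92.0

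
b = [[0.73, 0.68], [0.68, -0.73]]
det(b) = -1.00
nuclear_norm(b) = 2.00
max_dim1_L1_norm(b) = 1.41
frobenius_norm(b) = 1.41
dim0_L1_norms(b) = [1.41, 1.41]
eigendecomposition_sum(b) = [[0.86, 0.34], [0.34, 0.13]] + [[-0.13, 0.34],[0.34, -0.86]]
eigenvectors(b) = [[0.93,-0.37], [0.37,0.93]]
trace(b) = 0.00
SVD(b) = [[-0.73, -0.68], [-0.68, 0.73]] @ diag([0.9976472322419383, 0.9976472322419383]) @ [[-1.00, -0.0], [-0.0, -1.0]]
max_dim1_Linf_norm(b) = 0.73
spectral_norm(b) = 1.00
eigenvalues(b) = [1.0, -1.0]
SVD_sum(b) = [[0.73, 0.00], [0.68, 0.0]] + [[0.0, 0.68], [0.0, -0.73]]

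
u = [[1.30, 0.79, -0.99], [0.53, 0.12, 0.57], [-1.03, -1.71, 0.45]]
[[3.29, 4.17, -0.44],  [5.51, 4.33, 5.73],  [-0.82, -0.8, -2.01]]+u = [[4.59, 4.96, -1.43], [6.04, 4.45, 6.30], [-1.85, -2.51, -1.56]]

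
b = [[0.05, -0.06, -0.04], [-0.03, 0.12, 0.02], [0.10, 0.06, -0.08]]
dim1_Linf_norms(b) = [0.06, 0.12, 0.1]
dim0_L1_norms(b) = [0.18, 0.24, 0.14]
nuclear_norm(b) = 0.30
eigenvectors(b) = [[-0.37, 0.59, -0.55], [0.05, 0.01, 0.83], [-0.93, 0.81, -0.02]]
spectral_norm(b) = 0.15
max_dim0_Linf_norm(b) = 0.12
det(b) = 0.00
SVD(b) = [[-0.59, 0.04, -0.81], [0.70, -0.48, -0.53], [-0.41, -0.88, 0.25]] @ diag([0.14892263168123435, 0.1456684449180198, 0.0016594963998936504]) @ [[-0.61, 0.64, 0.47], [-0.49, -0.77, 0.41], [0.62, 0.02, 0.78]]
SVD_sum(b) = [[0.05, -0.06, -0.04], [-0.06, 0.07, 0.05], [0.04, -0.04, -0.03]] + [[-0.00, -0.0, 0.00], [0.03, 0.05, -0.03], [0.06, 0.1, -0.05]] + [[-0.0, -0.0, -0.00], [-0.0, -0.0, -0.00], [0.0, 0.0, 0.00]]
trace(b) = 0.09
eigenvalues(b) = [-0.04, -0.01, 0.14]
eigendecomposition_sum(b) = [[0.05, 0.03, -0.03],  [-0.01, -0.00, 0.0],  [0.12, 0.07, -0.09]] + [[-0.01, -0.01, 0.0], [-0.00, -0.00, 0.00], [-0.02, -0.01, 0.01]] + [[0.02,-0.08,-0.01], [-0.02,0.12,0.02], [0.00,-0.0,-0.0]]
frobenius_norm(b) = 0.21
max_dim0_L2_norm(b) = 0.15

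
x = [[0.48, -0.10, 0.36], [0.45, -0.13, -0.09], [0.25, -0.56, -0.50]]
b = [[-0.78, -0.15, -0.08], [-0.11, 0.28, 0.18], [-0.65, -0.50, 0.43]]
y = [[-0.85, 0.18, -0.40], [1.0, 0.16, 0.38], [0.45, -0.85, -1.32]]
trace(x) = -0.15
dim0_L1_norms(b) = [1.54, 0.93, 0.69]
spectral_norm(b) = 1.14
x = b @ y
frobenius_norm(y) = 2.18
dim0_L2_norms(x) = [0.7, 0.58, 0.62]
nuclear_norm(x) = 1.69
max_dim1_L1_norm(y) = 2.62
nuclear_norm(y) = 3.29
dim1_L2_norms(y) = [0.96, 1.08, 1.63]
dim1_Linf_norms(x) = [0.48, 0.45, 0.56]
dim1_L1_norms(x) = [0.94, 0.67, 1.31]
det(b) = -0.17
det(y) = 0.54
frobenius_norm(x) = 1.11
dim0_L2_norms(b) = [1.02, 0.59, 0.47]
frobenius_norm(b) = 1.27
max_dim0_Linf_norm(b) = 0.78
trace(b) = -0.07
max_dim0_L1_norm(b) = 1.54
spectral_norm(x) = 0.87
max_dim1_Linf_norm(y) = 1.32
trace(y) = -2.01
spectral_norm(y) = 1.64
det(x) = -0.09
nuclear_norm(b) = 1.93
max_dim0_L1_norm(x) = 1.18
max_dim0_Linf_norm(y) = 1.32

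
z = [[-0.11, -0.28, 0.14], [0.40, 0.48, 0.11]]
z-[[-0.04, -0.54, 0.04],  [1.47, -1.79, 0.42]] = [[-0.07, 0.26, 0.10],[-1.07, 2.27, -0.31]]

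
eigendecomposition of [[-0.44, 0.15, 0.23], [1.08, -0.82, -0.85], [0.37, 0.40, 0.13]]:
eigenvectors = [[-0.2, 0.26, 0.11], [0.92, -0.52, -0.82], [-0.34, 0.82, 0.56]]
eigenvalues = [-0.74, -0.01, -0.38]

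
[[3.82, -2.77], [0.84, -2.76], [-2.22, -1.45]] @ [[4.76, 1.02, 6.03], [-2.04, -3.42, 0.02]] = [[23.83,13.37,22.98], [9.63,10.30,5.01], [-7.61,2.69,-13.42]]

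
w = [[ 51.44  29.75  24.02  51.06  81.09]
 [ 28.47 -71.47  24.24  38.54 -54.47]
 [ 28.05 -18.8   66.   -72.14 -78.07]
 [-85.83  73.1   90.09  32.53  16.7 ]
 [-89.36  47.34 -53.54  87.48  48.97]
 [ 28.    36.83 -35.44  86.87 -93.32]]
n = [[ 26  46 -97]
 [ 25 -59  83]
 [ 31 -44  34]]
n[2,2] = 34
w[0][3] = 51.06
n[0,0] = 26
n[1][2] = 83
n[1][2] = 83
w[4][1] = 47.34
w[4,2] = -53.54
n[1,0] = 25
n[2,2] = 34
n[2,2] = 34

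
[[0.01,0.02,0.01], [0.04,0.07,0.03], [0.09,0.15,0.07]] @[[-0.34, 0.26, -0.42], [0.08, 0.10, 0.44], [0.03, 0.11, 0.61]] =[[-0.0, 0.01, 0.01], [-0.01, 0.02, 0.03], [-0.02, 0.05, 0.07]]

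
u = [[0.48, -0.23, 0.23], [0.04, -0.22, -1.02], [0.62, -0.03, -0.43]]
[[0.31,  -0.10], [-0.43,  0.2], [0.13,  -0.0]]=u @ [[0.51, -0.14], [0.12, -0.05], [0.42, -0.19]]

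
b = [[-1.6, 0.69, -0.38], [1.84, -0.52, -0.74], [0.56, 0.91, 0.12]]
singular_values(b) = [2.61, 1.05, 0.79]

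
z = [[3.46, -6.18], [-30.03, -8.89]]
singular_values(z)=[31.36, 6.9]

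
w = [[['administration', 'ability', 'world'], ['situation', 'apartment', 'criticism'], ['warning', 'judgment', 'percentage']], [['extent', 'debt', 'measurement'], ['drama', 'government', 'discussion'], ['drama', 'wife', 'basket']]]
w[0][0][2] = 'world'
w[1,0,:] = ['extent', 'debt', 'measurement']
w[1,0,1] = 'debt'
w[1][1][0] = 'drama'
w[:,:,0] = [['administration', 'situation', 'warning'], ['extent', 'drama', 'drama']]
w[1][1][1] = 'government'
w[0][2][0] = 'warning'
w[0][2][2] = 'percentage'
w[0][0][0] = 'administration'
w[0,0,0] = 'administration'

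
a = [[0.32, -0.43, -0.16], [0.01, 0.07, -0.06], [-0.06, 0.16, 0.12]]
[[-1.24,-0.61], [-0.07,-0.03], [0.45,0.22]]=a@[[-1.97, -0.96], [0.79, 0.38], [1.71, 0.85]]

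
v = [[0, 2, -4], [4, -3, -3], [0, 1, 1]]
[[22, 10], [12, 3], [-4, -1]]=v@[[0, 0], [1, 1], [-5, -2]]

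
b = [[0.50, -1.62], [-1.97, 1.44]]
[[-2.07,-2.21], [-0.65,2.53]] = b @[[1.63,-0.37], [1.78,1.25]]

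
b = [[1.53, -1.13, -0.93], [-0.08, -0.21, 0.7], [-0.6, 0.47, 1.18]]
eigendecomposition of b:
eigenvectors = [[-0.84, 0.81, -0.49], [0.17, 0.36, -0.87], [0.51, 0.46, 0.07]]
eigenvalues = [2.32, 0.49, -0.32]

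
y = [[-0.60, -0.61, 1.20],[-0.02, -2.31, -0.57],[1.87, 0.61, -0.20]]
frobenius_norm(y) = 3.43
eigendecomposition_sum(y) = [[(0.5+0j), (-0.01+0j), (0.46+0j)], [-0.11-0.00j, 0j, (-0.1+0j)], [0.66+0.00j, (-0.01+0j), (0.61+0j)]] + [[(-0.55+0.25j), -0.30-1.11j, (0.37-0.38j)], [(0.05+0.61j), -1.16-0.10j, (-0.23-0.48j)], [(0.6-0.27j), (0.31+1.21j), -0.40+0.41j]] + [[-0.55-0.25j,-0.30+1.11j,(0.37+0.38j)], [(0.05-0.61j),-1.16+0.10j,(-0.23+0.48j)], [(0.6+0.27j),0.31-1.21j,(-0.4-0.41j)]]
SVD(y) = [[-0.32, 0.42, 0.85], [-0.78, -0.62, 0.02], [0.54, -0.66, 0.53]] @ diag([2.6229694849315237, 1.939777140272299, 1.0487114604099055]) @ [[0.46, 0.89, -0.02], [-0.76, 0.40, 0.51], [0.46, -0.22, 0.86]]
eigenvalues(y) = [(1.12+0j), (-2.11+0.56j), (-2.11-0.56j)]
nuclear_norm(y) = 5.61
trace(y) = -3.11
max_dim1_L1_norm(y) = 2.9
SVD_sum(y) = [[-0.39, -0.74, 0.01],[-0.95, -1.82, 0.04],[0.65, 1.25, -0.02]] + [[-0.62, 0.33, 0.42],[0.92, -0.49, -0.62],[0.96, -0.51, -0.65]] + [[0.41,-0.2,0.76], [0.01,-0.0,0.02], [0.26,-0.12,0.48]]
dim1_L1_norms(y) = [2.41, 2.9, 2.68]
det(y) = 5.34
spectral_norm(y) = 2.62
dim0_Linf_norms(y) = [1.87, 2.31, 1.2]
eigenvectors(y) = [[0.60+0.00j, -0.56+0.01j, -0.56-0.01j], [(-0.13+0j), (-0.19+0.53j), -0.19-0.53j], [0.79+0.00j, (0.61+0j), (0.61-0j)]]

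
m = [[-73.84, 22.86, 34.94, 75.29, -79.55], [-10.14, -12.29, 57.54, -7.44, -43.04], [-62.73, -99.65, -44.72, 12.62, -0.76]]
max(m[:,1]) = 22.86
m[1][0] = -10.14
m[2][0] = -62.73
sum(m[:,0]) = -146.71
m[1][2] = 57.54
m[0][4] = -79.55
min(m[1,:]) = -43.04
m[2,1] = -99.65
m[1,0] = -10.14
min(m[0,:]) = -79.55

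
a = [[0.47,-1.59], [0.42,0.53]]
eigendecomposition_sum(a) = [[0.24+0.42j, -0.80+0.49j], [(0.21-0.13j), 0.26+0.40j]] + [[(0.24-0.42j), -0.80-0.49j], [0.21+0.13j, 0.26-0.40j]]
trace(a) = 1.00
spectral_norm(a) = 1.71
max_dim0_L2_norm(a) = 1.68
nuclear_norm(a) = 2.25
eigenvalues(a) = [(0.5+0.82j), (0.5-0.82j)]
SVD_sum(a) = [[0.34,-1.62], [-0.09,0.42]] + [[0.13, 0.03], [0.51, 0.11]]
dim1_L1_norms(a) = [2.06, 0.95]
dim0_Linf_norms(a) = [0.47, 1.59]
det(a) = 0.92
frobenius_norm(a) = 1.79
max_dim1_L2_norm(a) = 1.66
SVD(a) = [[-0.97,0.25], [0.25,0.97]] @ diag([1.7082770775550244, 0.536739626169026]) @ [[-0.2,0.98], [0.98,0.20]]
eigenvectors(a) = [[-0.89+0.00j, (-0.89-0j)],[(0.02+0.46j), (0.02-0.46j)]]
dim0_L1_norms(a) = [0.89, 2.12]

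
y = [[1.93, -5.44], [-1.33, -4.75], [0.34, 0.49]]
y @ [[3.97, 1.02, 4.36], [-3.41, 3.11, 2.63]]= [[26.21, -14.95, -5.89],  [10.92, -16.13, -18.29],  [-0.32, 1.87, 2.77]]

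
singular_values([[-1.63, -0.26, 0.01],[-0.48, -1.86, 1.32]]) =[2.44, 1.49]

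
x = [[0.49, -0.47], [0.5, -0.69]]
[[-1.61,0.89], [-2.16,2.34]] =x@[[-0.89, -4.72], [2.49, -6.81]]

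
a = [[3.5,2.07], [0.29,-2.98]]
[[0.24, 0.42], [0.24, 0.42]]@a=[[0.96, -0.75], [0.96, -0.75]]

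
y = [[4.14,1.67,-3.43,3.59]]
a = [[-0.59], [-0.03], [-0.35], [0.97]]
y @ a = [[2.19]]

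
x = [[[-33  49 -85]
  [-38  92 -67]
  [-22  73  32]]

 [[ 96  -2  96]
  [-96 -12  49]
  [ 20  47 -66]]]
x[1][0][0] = 96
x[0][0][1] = 49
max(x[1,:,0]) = 96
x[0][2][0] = -22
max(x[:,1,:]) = 92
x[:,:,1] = [[49, 92, 73], [-2, -12, 47]]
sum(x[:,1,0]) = -134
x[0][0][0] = -33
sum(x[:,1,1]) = 80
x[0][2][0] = -22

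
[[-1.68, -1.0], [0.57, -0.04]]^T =[[-1.68, 0.57], [-1.00, -0.04]]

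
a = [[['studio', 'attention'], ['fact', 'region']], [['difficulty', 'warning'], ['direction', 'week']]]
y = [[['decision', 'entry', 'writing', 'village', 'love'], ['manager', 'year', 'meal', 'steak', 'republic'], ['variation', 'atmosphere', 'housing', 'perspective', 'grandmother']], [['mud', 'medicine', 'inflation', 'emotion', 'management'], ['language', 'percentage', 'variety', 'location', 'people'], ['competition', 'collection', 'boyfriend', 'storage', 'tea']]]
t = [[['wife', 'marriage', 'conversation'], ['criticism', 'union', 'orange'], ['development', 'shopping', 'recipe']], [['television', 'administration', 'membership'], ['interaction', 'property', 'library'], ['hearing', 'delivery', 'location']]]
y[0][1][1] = 'year'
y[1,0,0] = 'mud'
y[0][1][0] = 'manager'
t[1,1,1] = 'property'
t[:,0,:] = [['wife', 'marriage', 'conversation'], ['television', 'administration', 'membership']]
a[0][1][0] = 'fact'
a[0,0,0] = 'studio'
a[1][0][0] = 'difficulty'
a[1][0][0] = 'difficulty'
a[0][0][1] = 'attention'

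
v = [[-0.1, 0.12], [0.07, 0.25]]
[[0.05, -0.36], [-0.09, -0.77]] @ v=[[-0.03, -0.08], [-0.04, -0.20]]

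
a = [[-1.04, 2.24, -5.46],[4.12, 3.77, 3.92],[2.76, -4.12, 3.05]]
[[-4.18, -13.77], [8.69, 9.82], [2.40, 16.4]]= a @ [[0.78,2.18],[0.57,-1.38],[0.85,1.54]]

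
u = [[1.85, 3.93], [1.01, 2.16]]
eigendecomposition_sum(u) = [[0.00,-0.01],[-0.0,0.00]] + [[1.85, 3.94], [1.01, 2.16]]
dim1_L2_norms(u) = [4.34, 2.38]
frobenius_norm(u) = 4.96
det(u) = 0.03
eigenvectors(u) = [[-0.91, -0.88], [0.42, -0.48]]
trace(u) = 4.01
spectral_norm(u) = 4.96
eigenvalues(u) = [0.01, 4.0]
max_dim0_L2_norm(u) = 4.48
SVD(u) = [[-0.88, -0.48], [-0.48, 0.88]] @ diag([4.955105545328248, 0.0053883816915208296]) @ [[-0.43, -0.91], [-0.91, 0.43]]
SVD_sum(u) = [[1.85, 3.93], [1.01, 2.16]] + [[0.0, -0.0], [-0.0, 0.0]]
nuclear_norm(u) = 4.96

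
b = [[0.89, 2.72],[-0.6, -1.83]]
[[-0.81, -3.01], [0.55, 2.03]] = b @[[-2.16, -0.39],[0.41, -0.98]]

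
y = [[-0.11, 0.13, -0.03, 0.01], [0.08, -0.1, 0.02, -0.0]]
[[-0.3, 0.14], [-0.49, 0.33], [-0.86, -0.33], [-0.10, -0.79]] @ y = [[0.04,-0.05,0.01,-0.0], [0.08,-0.10,0.02,-0.00], [0.07,-0.08,0.02,-0.01], [-0.05,0.07,-0.01,-0.00]]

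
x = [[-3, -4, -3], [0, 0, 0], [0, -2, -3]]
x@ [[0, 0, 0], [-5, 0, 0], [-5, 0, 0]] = [[35, 0, 0], [0, 0, 0], [25, 0, 0]]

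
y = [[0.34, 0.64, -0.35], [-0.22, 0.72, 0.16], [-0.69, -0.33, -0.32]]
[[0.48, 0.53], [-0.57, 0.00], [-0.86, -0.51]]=y @ [[1.52, 0.73],[-0.25, 0.29],[-0.34, -0.28]]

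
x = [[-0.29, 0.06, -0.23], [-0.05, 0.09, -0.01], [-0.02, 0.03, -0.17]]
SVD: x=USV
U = [[-0.93, -0.27, -0.25],[-0.15, -0.35, 0.93],[-0.34, 0.90, 0.28]]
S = [0.4, 0.12, 0.08]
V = [[0.71, -0.2, 0.68], [0.66, -0.17, -0.73], [0.26, 0.96, 0.01]]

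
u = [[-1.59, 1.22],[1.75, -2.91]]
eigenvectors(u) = [[0.79,-0.47], [0.61,0.88]]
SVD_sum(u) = [[-1.14, 1.55], [2.01, -2.72]] + [[-0.45,  -0.33], [-0.26,  -0.19]]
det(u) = 2.49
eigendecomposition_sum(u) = [[-0.46, -0.25],[-0.35, -0.19]] + [[-1.13, 1.47],[2.10, -2.72]]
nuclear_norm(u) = 4.53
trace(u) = -4.50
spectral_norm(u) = 3.89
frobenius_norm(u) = 3.94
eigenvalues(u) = [-0.65, -3.85]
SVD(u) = [[-0.49, 0.87], [0.87, 0.49]] @ diag([3.890613346458973, 0.6404902718662581]) @ [[0.59, -0.81], [-0.81, -0.59]]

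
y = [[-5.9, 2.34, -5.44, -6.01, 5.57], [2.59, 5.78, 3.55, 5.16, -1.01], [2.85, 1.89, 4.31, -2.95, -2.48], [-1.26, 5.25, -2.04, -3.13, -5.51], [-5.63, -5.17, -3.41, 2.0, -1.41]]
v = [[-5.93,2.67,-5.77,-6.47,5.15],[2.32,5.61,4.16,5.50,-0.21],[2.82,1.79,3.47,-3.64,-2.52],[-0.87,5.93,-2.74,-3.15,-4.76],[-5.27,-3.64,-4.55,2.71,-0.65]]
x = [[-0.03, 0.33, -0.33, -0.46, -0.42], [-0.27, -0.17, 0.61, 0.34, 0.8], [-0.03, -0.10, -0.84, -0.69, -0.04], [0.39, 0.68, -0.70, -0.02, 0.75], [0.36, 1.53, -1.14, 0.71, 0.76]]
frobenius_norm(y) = 20.30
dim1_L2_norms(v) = [12.0, 9.19, 6.54, 8.72, 8.34]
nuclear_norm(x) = 5.47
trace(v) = -0.65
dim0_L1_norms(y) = [18.23, 20.43, 18.75, 19.25, 15.98]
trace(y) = -0.35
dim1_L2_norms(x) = [0.78, 1.11, 1.09, 1.29, 2.2]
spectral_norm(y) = 14.32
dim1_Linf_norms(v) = [6.47, 5.61, 3.64, 5.93, 5.27]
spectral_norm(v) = 14.35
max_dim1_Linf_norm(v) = 6.47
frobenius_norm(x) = 3.09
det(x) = 0.29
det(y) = -13776.28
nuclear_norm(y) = 40.41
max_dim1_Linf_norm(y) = 6.01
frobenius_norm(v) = 20.41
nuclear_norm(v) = 40.09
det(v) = -9566.42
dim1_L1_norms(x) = [1.57, 2.19, 1.7, 2.54, 4.5]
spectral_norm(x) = 2.52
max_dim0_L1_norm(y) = 20.43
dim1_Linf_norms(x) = [0.46, 0.8, 0.84, 0.75, 1.53]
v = x + y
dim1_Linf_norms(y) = [6.01, 5.78, 4.31, 5.51, 5.63]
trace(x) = -0.30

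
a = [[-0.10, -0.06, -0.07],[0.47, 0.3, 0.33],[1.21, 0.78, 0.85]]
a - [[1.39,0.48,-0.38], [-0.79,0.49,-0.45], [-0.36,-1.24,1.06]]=[[-1.49, -0.54, 0.31], [1.26, -0.19, 0.78], [1.57, 2.02, -0.21]]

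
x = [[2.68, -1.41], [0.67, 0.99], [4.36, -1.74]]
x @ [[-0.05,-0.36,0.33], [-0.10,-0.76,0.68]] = [[0.01,0.11,-0.07], [-0.13,-0.99,0.89], [-0.04,-0.25,0.26]]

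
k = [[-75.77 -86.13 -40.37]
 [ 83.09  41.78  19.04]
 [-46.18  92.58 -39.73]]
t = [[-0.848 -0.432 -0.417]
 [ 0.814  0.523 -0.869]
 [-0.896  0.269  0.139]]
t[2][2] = 0.139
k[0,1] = -86.13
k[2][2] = -39.73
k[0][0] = -75.77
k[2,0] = -46.18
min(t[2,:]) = -0.896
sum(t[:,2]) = -1.147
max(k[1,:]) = 83.09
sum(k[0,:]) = -202.26999999999998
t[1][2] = -0.869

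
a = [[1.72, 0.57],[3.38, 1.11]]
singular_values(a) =[3.99, 0.0]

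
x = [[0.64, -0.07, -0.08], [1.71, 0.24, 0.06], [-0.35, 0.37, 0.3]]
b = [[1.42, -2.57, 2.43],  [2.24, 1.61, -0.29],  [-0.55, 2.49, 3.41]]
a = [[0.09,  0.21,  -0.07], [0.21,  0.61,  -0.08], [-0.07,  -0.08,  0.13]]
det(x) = 0.01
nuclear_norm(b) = 10.80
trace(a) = 0.83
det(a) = 0.00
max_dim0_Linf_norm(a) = 0.61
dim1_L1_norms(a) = [0.37, 0.9, 0.28]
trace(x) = 1.18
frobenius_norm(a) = 0.71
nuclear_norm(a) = 0.83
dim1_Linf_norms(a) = [0.21, 0.61, 0.13]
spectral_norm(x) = 1.86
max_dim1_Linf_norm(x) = 1.71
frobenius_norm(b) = 6.35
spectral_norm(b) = 4.31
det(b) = 43.75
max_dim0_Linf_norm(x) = 1.71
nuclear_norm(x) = 2.41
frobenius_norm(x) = 1.94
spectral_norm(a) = 0.70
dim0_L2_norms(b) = [2.71, 3.92, 4.2]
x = a @ b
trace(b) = 6.44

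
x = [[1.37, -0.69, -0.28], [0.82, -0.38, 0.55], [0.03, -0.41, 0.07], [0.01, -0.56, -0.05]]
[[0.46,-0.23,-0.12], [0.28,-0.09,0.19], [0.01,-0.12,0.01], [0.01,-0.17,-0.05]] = x@[[0.33, -0.01, 0.01], [-0.01, 0.30, 0.05], [0.01, 0.05, 0.37]]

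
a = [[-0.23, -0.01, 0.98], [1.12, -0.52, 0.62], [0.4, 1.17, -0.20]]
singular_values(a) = [1.5, 1.19, 0.91]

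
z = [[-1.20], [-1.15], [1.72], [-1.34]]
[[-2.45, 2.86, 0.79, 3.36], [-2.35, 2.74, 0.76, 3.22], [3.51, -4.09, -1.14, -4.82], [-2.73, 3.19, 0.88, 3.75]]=z @ [[2.04, -2.38, -0.66, -2.8]]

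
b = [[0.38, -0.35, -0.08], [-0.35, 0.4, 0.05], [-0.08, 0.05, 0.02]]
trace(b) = 0.80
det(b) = -0.00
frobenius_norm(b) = 0.75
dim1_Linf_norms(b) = [0.38, 0.4, 0.08]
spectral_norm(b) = 0.75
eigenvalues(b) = [0.75, 0.05, -0.0]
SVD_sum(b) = [[0.36, -0.37, -0.06], [-0.37, 0.38, 0.07], [-0.06, 0.07, 0.01]] + [[0.02, 0.02, -0.01], [0.02, 0.02, -0.02], [-0.01, -0.02, 0.01]] + [[-0.00,-0.00,-0.0], [-0.0,-0.0,-0.0], [-0.00,-0.0,-0.00]]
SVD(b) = [[-0.69, -0.59, 0.41], [0.71, -0.66, 0.24], [0.12, 0.46, 0.88]] @ diag([0.7516252920072805, 0.051476218284563245, 0.003101510291843627]) @ [[-0.69,0.71,0.12],[-0.59,-0.66,0.46],[-0.41,-0.24,-0.88]]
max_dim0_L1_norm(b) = 0.81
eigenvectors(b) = [[-0.69, 0.59, 0.41], [0.71, 0.66, 0.24], [0.12, -0.46, 0.88]]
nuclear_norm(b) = 0.81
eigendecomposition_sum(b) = [[0.36, -0.37, -0.06],[-0.37, 0.38, 0.07],[-0.06, 0.07, 0.01]] + [[0.02, 0.02, -0.01], [0.02, 0.02, -0.02], [-0.01, -0.02, 0.01]] + [[-0.0,  -0.0,  -0.00], [-0.0,  -0.00,  -0.0], [-0.0,  -0.00,  -0.00]]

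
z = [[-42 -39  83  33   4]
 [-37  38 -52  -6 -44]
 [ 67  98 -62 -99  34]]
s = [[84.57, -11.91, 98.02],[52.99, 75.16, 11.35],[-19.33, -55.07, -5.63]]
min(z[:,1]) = -39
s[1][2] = 11.35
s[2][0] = -19.33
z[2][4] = 34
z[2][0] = 67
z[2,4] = 34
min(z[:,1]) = -39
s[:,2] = [98.02, 11.35, -5.63]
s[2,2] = -5.63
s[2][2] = -5.63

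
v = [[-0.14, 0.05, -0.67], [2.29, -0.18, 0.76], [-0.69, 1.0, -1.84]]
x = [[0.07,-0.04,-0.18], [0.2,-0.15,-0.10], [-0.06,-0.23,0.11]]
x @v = [[0.02, -0.17, 0.25], [-0.3, -0.06, -0.06], [-0.59, 0.15, -0.34]]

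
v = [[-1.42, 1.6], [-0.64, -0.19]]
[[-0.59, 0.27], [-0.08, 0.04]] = v @ [[0.19, -0.09], [-0.20, 0.09]]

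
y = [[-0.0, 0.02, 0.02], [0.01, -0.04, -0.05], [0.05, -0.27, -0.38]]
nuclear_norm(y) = 0.48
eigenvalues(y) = [-0.42, 0.0, -0.01]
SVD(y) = [[-0.06, 0.86, 0.51], [0.14, -0.5, 0.85], [0.99, 0.12, -0.09]] @ diag([0.4740743358075767, 0.005954018822266982, 0.004251327847749034]) @ [[0.11, -0.58, -0.81], [0.16, 0.81, -0.56], [0.98, -0.07, 0.18]]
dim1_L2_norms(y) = [0.03, 0.06, 0.47]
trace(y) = -0.42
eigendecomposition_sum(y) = [[-0.00,0.01,0.02], [0.01,-0.04,-0.05], [0.05,-0.27,-0.38]] + [[0.0, 0.00, -0.00], [0.00, 0.00, -0.0], [-0.0, -0.00, 0.0]] + [[-0.00, 0.00, -0.00],[0.0, -0.0, 0.00],[-0.00, 0.00, -0.00]]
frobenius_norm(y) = 0.47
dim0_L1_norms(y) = [0.06, 0.33, 0.45]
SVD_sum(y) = [[-0.00, 0.02, 0.02],[0.01, -0.04, -0.05],[0.05, -0.27, -0.38]] + [[0.00, 0.0, -0.00], [-0.00, -0.0, 0.0], [0.00, 0.0, -0.00]] + [[0.0, -0.00, 0.0], [0.00, -0.00, 0.0], [-0.0, 0.00, -0.0]]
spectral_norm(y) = 0.47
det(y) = 0.00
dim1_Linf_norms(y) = [0.02, 0.05, 0.38]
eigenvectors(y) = [[0.05, -0.93, 0.45], [-0.13, -0.34, -0.70], [-0.99, 0.12, 0.56]]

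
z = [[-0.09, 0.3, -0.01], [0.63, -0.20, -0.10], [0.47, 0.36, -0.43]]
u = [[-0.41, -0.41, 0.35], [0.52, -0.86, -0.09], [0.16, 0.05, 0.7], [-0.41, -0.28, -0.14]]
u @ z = [[-0.06,0.08,-0.11], [-0.63,0.3,0.12], [0.35,0.29,-0.31], [-0.21,-0.12,0.09]]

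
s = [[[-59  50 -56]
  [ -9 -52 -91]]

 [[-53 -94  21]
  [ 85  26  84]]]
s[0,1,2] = -91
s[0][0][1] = 50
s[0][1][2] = -91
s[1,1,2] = 84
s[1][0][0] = -53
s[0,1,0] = -9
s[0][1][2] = -91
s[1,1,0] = 85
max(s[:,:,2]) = 84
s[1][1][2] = 84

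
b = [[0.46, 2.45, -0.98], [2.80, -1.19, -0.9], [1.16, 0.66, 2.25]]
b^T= [[0.46, 2.8, 1.16], [2.45, -1.19, 0.66], [-0.98, -0.9, 2.25]]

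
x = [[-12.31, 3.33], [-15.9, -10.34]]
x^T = [[-12.31,  -15.90], [3.33,  -10.34]]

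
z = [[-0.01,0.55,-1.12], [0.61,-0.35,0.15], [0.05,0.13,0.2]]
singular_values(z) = [1.3, 0.64, 0.21]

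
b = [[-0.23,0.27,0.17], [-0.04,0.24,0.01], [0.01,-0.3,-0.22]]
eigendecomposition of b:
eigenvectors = [[(0.28+0j),0.95+0.00j,0.95-0.00j], [(0.8+0j),(0.08+0j),(0.08-0j)], [-0.54+0.00j,-0.05+0.29j,-0.05-0.29j]]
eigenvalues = [(0.22+0j), (-0.21+0.05j), (-0.21-0.05j)]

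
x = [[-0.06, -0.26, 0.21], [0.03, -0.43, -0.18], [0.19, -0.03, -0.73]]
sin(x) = [[-0.06, -0.25, 0.2], [0.02, -0.42, -0.15], [0.17, -0.03, -0.66]]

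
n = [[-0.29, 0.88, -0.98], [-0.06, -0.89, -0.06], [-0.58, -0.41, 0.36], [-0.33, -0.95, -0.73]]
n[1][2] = -0.058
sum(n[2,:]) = -0.6299999999999999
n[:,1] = [0.881, -0.893, -0.414, -0.953]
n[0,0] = -0.29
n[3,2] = -0.733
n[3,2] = -0.733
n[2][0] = -0.581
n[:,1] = [0.881, -0.893, -0.414, -0.953]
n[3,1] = -0.953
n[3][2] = -0.733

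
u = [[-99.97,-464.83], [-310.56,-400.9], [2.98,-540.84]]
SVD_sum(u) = [[-127.00, -457.32],[-125.59, -452.26],[-139.22, -501.35]] + [[27.03, -7.51], [-184.97, 51.36], [142.2, -39.49]]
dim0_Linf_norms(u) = [310.56, 540.84]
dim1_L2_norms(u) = [475.46, 507.12, 540.85]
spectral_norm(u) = 846.36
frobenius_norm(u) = 880.76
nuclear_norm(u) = 1090.12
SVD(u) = [[0.56, -0.12], [0.55, 0.79], [0.61, -0.61]] @ diag([846.3608327059217, 243.76090798431704]) @ [[-0.27, -0.96], [-0.96, 0.27]]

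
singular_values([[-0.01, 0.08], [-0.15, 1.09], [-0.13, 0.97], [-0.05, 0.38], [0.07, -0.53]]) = [1.61, 0.0]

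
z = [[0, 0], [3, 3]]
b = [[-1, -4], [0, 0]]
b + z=[[-1, -4], [3, 3]]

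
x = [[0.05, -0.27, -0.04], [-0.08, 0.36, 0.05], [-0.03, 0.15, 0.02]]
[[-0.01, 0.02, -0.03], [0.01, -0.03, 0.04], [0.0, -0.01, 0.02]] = x @ [[0.64, 0.26, 0.00], [0.11, -0.03, 0.11], [0.36, 0.11, 0.06]]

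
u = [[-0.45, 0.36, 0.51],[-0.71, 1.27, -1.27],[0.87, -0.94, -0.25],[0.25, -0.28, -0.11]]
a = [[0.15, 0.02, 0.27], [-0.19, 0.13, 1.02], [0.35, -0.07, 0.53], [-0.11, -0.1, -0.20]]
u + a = [[-0.3, 0.38, 0.78], [-0.90, 1.4, -0.25], [1.22, -1.01, 0.28], [0.14, -0.38, -0.31]]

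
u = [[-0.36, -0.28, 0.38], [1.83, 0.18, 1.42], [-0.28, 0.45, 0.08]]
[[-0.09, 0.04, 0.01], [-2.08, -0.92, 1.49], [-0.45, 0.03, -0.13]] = u@[[-0.19,-0.30,0.48], [-0.93,-0.08,-0.06], [-1.1,-0.25,0.44]]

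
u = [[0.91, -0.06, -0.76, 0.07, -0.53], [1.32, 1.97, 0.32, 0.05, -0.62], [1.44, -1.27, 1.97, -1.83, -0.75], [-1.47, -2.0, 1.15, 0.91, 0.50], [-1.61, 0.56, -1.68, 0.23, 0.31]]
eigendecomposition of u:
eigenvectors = [[0.39+0.00j, 0.22-0.17j, 0.22+0.17j, (0.13-0.11j), 0.13+0.11j], [(0.01+0j), (-0.63+0j), (-0.63-0j), 0.07+0.16j, (0.07-0.16j)], [0.08+0.00j, (-0.46-0.11j), -0.46+0.11j, -0.64+0.00j, (-0.64-0j)], [(0.03+0j), 0.48-0.07j, 0.48+0.07j, -0.32+0.45j, -0.32-0.45j], [(0.92+0j), 0.19+0.20j, (0.19-0.2j), (0.41-0.25j), 0.41+0.25j]]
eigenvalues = [(-0.5+0j), (1.89+0.62j), (1.89-0.62j), (1.4+1.59j), (1.4-1.59j)]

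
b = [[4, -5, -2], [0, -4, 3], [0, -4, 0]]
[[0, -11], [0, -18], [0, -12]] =b@[[0, 0], [0, 3], [0, -2]]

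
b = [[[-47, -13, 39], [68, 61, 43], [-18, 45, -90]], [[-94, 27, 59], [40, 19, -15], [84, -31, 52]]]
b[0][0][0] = -47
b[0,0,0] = -47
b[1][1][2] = -15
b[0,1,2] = 43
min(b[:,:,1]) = -31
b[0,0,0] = -47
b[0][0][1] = -13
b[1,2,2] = 52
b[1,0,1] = 27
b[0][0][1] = -13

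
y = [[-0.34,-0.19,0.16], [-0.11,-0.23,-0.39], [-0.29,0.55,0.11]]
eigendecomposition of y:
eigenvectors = [[(-0.88+0j), -0.31j, 0.00+0.31j],  [-0.47+0.00j, -0.17+0.53j, (-0.17-0.53j)],  [(-0+0j), 0.77+0.00j, (0.77-0j)]]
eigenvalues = [(-0.44+0j), (-0.01+0.5j), (-0.01-0.5j)]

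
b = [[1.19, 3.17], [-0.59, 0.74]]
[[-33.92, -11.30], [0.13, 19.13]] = b@[[-9.27,-25.08], [-7.22,5.85]]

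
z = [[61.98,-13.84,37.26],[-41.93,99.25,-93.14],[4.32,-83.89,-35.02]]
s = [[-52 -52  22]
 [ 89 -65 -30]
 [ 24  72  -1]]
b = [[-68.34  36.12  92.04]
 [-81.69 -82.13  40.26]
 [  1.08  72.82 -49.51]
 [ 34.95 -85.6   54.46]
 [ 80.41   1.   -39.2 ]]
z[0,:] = [61.98, -13.84, 37.26]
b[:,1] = [36.12, -82.13, 72.82, -85.6, 1.0]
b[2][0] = 1.08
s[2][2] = -1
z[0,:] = [61.98, -13.84, 37.26]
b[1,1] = -82.13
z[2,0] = 4.32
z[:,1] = [-13.84, 99.25, -83.89]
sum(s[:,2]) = -9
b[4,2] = -39.2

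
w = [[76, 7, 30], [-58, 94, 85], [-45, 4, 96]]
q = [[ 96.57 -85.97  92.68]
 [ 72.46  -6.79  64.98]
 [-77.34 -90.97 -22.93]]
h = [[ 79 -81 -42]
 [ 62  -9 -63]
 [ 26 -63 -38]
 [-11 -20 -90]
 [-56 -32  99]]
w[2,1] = 4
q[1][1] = -6.79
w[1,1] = 94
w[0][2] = 30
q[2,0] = -77.34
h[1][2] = -63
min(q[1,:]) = -6.79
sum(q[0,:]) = 103.28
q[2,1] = -90.97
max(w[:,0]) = 76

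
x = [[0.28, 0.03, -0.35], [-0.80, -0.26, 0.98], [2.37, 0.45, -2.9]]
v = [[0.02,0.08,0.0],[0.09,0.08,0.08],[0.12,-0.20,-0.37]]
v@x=[[-0.06, -0.02, 0.07], [0.15, 0.02, -0.19], [-0.68, -0.11, 0.84]]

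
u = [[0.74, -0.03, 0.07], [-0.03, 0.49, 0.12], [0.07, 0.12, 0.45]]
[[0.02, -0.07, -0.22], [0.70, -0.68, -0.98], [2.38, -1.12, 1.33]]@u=[[0.0, -0.06, -0.11], [0.47, -0.47, -0.47], [1.89, -0.46, 0.63]]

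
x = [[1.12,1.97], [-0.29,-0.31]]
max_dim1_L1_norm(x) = 3.09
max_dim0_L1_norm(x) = 2.28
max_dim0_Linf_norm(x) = 1.97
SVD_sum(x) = [[1.14, 1.96],[-0.21, -0.36]] + [[-0.02, 0.01], [-0.08, 0.05]]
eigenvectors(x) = [[(0.93+0j),0.93-0.00j], [-0.34+0.12j,(-0.34-0.12j)]]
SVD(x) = [[-0.98,0.18], [0.18,0.98]] @ diag([2.3034832652246195, 0.09728744436011658]) @ [[-0.5, -0.87], [-0.87, 0.5]]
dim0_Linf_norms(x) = [1.12, 1.97]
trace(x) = 0.81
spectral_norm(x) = 2.30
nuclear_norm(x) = 2.40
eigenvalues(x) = [(0.4+0.25j), (0.4-0.25j)]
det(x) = 0.22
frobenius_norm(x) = 2.31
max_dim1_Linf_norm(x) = 1.97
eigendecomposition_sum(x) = [[0.56-0.47j,0.98-1.63j], [-0.14+0.24j,-0.15+0.71j]] + [[0.56+0.47j, 0.99+1.63j],  [(-0.15-0.24j), (-0.16-0.71j)]]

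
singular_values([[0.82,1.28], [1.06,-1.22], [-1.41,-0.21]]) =[1.95, 1.78]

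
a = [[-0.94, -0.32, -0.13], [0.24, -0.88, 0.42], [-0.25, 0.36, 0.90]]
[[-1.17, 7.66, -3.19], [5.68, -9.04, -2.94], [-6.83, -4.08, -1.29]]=a @ [[4.15, -8.33, 2.60],[-7.05, 3.97, 3.12],[-3.62, -8.44, -1.96]]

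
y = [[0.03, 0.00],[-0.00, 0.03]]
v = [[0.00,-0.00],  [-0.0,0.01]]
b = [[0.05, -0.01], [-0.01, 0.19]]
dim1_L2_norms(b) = [0.05, 0.19]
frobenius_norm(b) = 0.20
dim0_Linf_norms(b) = [0.05, 0.19]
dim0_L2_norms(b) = [0.05, 0.19]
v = b @ y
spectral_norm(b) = 0.19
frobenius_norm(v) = 0.01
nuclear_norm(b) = 0.24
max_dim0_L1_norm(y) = 0.03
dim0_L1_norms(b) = [0.06, 0.2]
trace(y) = 0.06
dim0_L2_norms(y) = [0.03, 0.03]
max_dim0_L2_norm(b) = 0.19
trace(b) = 0.24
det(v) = 0.00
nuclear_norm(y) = 0.06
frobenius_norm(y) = 0.04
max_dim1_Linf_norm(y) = 0.03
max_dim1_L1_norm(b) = 0.2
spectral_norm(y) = 0.03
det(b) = 0.01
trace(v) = 0.01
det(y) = 0.00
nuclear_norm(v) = 0.01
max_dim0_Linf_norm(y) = 0.03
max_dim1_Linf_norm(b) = 0.19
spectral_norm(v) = 0.01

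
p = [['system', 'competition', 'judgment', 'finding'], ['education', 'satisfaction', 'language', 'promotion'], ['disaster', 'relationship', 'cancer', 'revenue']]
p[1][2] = 'language'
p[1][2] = 'language'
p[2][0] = 'disaster'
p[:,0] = ['system', 'education', 'disaster']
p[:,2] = ['judgment', 'language', 'cancer']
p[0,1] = 'competition'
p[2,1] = 'relationship'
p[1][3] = 'promotion'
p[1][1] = 'satisfaction'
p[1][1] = 'satisfaction'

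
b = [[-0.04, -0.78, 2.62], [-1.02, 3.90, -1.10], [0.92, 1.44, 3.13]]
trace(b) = 6.99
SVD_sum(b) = [[0.57, -1.56, 1.7], [-0.85, 2.35, -2.57], [0.36, -0.99, 1.09]] + [[0.05, 0.87, 0.78], [0.10, 1.58, 1.41], [0.15, 2.38, 2.13]] + [[-0.66, -0.09, 0.14],[-0.26, -0.03, 0.06],[0.41, 0.05, -0.09]]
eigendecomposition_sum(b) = [[(-0.74+0j), -0.25+0.00j, (0.42-0j)], [(-0.11+0j), (-0.04+0j), (0.06-0j)], [0.21-0.00j, (0.07-0j), (-0.12+0j)]] + [[(0.35+0.08j), (-0.27-0.99j), (1.1-0.24j)],[-0.46+0.54j, 1.97+0.42j, -0.58+2.14j],[(0.36+0.46j), 0.69-1.51j, (1.62+0.85j)]] + [[(0.35-0.08j), (-0.27+0.99j), (1.1+0.24j)], [-0.46-0.54j, 1.97-0.42j, -0.58-2.14j], [0.36-0.46j, (0.69+1.51j), 1.62-0.85j]]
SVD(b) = [[0.52, 0.29, -0.80], [-0.79, 0.53, -0.32], [0.33, 0.80, 0.50]] @ diag([4.564919025318576, 4.012088715686966, 0.8463796014447755]) @ [[0.24,-0.66,0.72], [0.05,0.74,0.67], [0.97,0.13,-0.21]]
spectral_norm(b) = 4.56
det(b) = -15.50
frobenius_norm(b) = 6.14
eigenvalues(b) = [(-0.89+0j), (3.94+1.35j), (3.94-1.35j)]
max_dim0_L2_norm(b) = 4.23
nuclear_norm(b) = 9.42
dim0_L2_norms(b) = [1.37, 4.23, 4.23]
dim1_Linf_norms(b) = [2.62, 3.9, 3.13]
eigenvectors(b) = [[0.95+0.00j,-0.17-0.32j,(-0.17+0.32j)], [0.14+0.00j,0.72+0.00j,(0.72-0j)], [-0.27+0.00j,(0.13-0.58j),(0.13+0.58j)]]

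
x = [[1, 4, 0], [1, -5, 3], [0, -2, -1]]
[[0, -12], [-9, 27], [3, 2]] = x @ [[0, 0], [0, -3], [-3, 4]]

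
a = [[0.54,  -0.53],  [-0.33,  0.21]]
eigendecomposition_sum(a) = [[0.56, -0.49], [-0.3, 0.26]] + [[-0.02, -0.04], [-0.03, -0.05]]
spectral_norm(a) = 0.85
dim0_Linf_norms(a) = [0.54, 0.53]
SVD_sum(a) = [[0.56, -0.51], [-0.29, 0.26]] + [[-0.02, -0.02], [-0.04, -0.05]]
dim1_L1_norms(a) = [1.07, 0.54]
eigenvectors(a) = [[0.88, 0.65], [-0.47, 0.76]]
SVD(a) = [[-0.89, 0.45], [0.45, 0.89]] @ diag([0.8486746660580745, 0.07246593124507335]) @ [[-0.74, 0.67], [-0.67, -0.74]]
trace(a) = 0.75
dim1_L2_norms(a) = [0.76, 0.39]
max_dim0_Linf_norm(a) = 0.54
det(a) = -0.06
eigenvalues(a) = [0.82, -0.07]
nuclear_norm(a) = 0.92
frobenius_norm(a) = 0.85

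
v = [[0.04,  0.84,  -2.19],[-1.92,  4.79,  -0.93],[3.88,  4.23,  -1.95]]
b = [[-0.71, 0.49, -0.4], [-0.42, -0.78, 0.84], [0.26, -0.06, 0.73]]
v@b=[[-0.95,-0.50,-0.91], [-0.89,-4.62,4.11], [-5.04,-1.28,0.58]]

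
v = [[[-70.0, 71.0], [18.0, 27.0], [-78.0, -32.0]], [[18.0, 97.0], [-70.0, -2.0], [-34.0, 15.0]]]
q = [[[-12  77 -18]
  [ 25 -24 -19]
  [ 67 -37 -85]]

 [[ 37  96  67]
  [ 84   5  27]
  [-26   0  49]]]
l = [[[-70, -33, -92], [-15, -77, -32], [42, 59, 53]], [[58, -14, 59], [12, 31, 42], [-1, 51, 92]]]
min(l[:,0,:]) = -92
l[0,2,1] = 59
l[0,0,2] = -92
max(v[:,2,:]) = 15.0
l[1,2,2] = 92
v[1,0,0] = 18.0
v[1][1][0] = -70.0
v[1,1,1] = -2.0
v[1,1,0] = -70.0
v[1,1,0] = -70.0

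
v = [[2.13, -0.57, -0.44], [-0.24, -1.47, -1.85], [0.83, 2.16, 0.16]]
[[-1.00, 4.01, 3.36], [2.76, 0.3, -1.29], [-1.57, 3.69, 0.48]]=v @ [[-0.79, 1.91, 1.63], [-0.34, 1.07, -0.47], [-1.12, -1.26, 0.86]]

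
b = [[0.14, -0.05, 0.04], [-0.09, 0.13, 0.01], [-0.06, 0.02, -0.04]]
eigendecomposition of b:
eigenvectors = [[-0.56,  0.59,  -0.29], [0.80,  0.78,  -0.23], [0.21,  -0.2,  0.93]]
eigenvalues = [0.2, 0.06, -0.03]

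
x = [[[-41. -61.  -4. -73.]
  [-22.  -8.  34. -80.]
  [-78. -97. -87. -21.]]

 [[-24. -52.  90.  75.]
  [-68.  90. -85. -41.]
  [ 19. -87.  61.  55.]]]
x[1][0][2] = 90.0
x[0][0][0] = -41.0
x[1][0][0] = -24.0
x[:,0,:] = [[-41.0, -61.0, -4.0, -73.0], [-24.0, -52.0, 90.0, 75.0]]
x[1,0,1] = -52.0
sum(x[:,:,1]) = -215.0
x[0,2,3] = -21.0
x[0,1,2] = 34.0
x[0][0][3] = -73.0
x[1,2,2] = 61.0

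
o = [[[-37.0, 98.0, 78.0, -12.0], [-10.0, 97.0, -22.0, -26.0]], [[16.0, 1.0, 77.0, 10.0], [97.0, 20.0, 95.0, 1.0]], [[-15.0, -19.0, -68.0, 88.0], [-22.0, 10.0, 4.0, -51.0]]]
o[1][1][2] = 95.0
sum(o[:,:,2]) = 164.0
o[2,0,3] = 88.0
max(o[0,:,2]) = 78.0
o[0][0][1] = 98.0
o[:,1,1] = [97.0, 20.0, 10.0]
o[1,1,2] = 95.0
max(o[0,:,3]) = -12.0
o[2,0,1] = -19.0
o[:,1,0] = [-10.0, 97.0, -22.0]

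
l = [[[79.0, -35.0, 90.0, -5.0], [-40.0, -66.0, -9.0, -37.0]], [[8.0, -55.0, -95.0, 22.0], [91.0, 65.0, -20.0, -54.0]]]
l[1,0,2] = -95.0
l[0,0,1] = -35.0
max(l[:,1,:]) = 91.0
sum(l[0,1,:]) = -152.0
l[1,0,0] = 8.0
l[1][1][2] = -20.0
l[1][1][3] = -54.0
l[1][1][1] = 65.0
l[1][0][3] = 22.0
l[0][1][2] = -9.0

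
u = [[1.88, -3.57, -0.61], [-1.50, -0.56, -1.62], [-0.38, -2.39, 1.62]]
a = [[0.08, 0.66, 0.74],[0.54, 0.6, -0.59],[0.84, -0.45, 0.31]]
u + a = [[1.96, -2.91, 0.13], [-0.96, 0.04, -2.21], [0.46, -2.84, 1.93]]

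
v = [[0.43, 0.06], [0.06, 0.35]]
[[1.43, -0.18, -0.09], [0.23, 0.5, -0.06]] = v @ [[3.31,-0.64,-0.19], [0.1,1.54,-0.15]]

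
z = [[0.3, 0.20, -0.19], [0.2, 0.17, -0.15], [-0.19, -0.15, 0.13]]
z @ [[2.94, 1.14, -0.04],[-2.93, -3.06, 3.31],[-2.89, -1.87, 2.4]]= [[0.85, 0.09, 0.19], [0.52, -0.01, 0.19], [-0.49, -0.0, -0.18]]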